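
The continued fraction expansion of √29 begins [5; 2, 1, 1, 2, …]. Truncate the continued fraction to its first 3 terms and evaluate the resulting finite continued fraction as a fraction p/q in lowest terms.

16/3

Start with 1.
2 + 1/(1/1) = 2 + 1/1 = 3/1
5 + 1/(3/1) = 5 + 1/3 = 16/3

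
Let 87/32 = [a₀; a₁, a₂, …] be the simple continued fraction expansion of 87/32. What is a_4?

87 ÷ 32 → quotient 2, remainder 23
32 ÷ 23 → quotient 1, remainder 9
23 ÷ 9 → quotient 2, remainder 5
9 ÷ 5 → quotient 1, remainder 4
5 ÷ 4 → quotient 1, remainder 1

1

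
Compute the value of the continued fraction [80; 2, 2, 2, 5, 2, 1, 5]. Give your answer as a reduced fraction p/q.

Build up convergents one term at a time:
a_0 = 80: 80/1
a_1 = 2: 161/2
a_2 = 2: 402/5
a_3 = 2: 965/12
a_4 = 5: 5227/65
a_5 = 2: 11419/142
a_6 = 1: 16646/207
a_7 = 5: 94649/1177

94649/1177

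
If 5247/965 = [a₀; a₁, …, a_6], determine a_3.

Apply division with remainder until the remainder is 0:
⌊5247/965⌋ = 5, remainder 422
⌊965/422⌋ = 2, remainder 121
⌊422/121⌋ = 3, remainder 59
⌊121/59⌋ = 2, remainder 3

2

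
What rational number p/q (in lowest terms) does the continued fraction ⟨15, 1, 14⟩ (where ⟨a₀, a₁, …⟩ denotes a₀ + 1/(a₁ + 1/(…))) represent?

239/15

Start with 14.
1 + 1/(14/1) = 1 + 1/14 = 15/14
15 + 1/(15/14) = 15 + 14/15 = 239/15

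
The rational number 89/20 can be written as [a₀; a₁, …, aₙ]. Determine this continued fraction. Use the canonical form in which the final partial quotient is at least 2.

89 ÷ 20 → quotient 4, remainder 9
20 ÷ 9 → quotient 2, remainder 2
9 ÷ 2 → quotient 4, remainder 1
2 ÷ 1 → quotient 2, remainder 0

[4; 2, 4, 2]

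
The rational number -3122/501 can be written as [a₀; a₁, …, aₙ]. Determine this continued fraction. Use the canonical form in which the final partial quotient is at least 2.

⌊-3122/501⌋ = -7, remainder 385
⌊501/385⌋ = 1, remainder 116
⌊385/116⌋ = 3, remainder 37
⌊116/37⌋ = 3, remainder 5
⌊37/5⌋ = 7, remainder 2
⌊5/2⌋ = 2, remainder 1
⌊2/1⌋ = 2, remainder 0

[-7; 1, 3, 3, 7, 2, 2]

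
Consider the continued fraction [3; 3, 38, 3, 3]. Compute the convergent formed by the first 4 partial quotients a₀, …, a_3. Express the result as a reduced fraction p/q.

1159/348

Start with 3.
38 + 1/(3/1) = 38 + 1/3 = 115/3
3 + 1/(115/3) = 3 + 3/115 = 348/115
3 + 1/(348/115) = 3 + 115/348 = 1159/348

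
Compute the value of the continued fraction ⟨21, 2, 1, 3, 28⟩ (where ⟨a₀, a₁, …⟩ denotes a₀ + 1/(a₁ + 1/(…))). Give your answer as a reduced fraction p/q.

6644/311

Starting at the tail and folding back:
Start with 28.
3 + 1/(28/1) = 3 + 1/28 = 85/28
1 + 1/(85/28) = 1 + 28/85 = 113/85
2 + 1/(113/85) = 2 + 85/113 = 311/113
21 + 1/(311/113) = 21 + 113/311 = 6644/311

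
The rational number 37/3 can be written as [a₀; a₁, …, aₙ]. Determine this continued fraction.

Run the Euclidean algorithm, recording each quotient:
⌊37/3⌋ = 12, remainder 1
⌊3/1⌋ = 3, remainder 0

[12; 3]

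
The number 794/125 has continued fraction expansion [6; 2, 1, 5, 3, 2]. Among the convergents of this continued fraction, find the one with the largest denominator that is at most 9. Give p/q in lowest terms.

19/3

a_0 = 6: 6/1  (≤ bound)
a_1 = 2: 13/2  (≤ bound)
a_2 = 1: 19/3  (≤ bound)
a_3 = 5: 108/17  (> 9, stop)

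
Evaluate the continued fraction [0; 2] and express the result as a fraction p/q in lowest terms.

1/2

Compute successive convergents:
a_0 = 0: 0/1
a_1 = 2: 1/2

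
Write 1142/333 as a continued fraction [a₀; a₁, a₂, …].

[3; 2, 3, 23, 2]

⌊1142/333⌋ = 3, remainder 143
⌊333/143⌋ = 2, remainder 47
⌊143/47⌋ = 3, remainder 2
⌊47/2⌋ = 23, remainder 1
⌊2/1⌋ = 2, remainder 0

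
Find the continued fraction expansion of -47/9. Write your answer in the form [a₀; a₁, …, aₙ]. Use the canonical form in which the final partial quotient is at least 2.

-47 ÷ 9 → quotient -6, remainder 7
9 ÷ 7 → quotient 1, remainder 2
7 ÷ 2 → quotient 3, remainder 1
2 ÷ 1 → quotient 2, remainder 0

[-6; 1, 3, 2]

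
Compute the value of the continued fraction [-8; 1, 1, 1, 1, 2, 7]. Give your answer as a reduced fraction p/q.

Collapse the nested fraction from the inside out:
Start with 7.
2 + 1/(7/1) = 2 + 1/7 = 15/7
1 + 1/(15/7) = 1 + 7/15 = 22/15
1 + 1/(22/15) = 1 + 15/22 = 37/22
1 + 1/(37/22) = 1 + 22/37 = 59/37
1 + 1/(59/37) = 1 + 37/59 = 96/59
-8 + 1/(96/59) = -8 + 59/96 = -709/96

-709/96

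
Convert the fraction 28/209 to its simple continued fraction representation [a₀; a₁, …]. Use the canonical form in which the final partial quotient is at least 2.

[0; 7, 2, 6, 2]

Repeatedly divide and take the remainder:
28 ÷ 209 → quotient 0, remainder 28
209 ÷ 28 → quotient 7, remainder 13
28 ÷ 13 → quotient 2, remainder 2
13 ÷ 2 → quotient 6, remainder 1
2 ÷ 1 → quotient 2, remainder 0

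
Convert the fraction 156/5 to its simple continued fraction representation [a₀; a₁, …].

156 = 31·5 + 1, so a_0 = 31
5 = 5·1 + 0, so a_1 = 5

[31; 5]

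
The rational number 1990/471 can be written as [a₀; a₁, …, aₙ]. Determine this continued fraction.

[4; 4, 2, 3, 1, 11]

1990 = 4·471 + 106, so a_0 = 4
471 = 4·106 + 47, so a_1 = 4
106 = 2·47 + 12, so a_2 = 2
47 = 3·12 + 11, so a_3 = 3
12 = 1·11 + 1, so a_4 = 1
11 = 11·1 + 0, so a_5 = 11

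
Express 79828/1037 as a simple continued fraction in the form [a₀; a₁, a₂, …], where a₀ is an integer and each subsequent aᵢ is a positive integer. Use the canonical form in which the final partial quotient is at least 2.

[76; 1, 48, 2, 1, 1, 1, 2]

79828 ÷ 1037 → quotient 76, remainder 1016
1037 ÷ 1016 → quotient 1, remainder 21
1016 ÷ 21 → quotient 48, remainder 8
21 ÷ 8 → quotient 2, remainder 5
8 ÷ 5 → quotient 1, remainder 3
5 ÷ 3 → quotient 1, remainder 2
3 ÷ 2 → quotient 1, remainder 1
2 ÷ 1 → quotient 2, remainder 0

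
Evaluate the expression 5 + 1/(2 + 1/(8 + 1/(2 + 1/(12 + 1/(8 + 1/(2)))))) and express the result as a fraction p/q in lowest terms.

Start with 2.
8 + 1/(2/1) = 8 + 1/2 = 17/2
12 + 1/(17/2) = 12 + 2/17 = 206/17
2 + 1/(206/17) = 2 + 17/206 = 429/206
8 + 1/(429/206) = 8 + 206/429 = 3638/429
2 + 1/(3638/429) = 2 + 429/3638 = 7705/3638
5 + 1/(7705/3638) = 5 + 3638/7705 = 42163/7705

42163/7705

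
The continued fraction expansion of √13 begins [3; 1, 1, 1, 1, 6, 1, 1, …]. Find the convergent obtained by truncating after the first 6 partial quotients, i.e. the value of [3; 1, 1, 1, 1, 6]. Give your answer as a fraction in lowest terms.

119/33

a_0 = 3: 3/1
a_1 = 1: 4/1
a_2 = 1: 7/2
a_3 = 1: 11/3
a_4 = 1: 18/5
a_5 = 6: 119/33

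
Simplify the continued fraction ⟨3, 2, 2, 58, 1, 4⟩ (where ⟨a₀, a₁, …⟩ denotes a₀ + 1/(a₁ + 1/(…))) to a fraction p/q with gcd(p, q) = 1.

5033/1480

a_0 = 3: 3/1
a_1 = 2: 7/2
a_2 = 2: 17/5
a_3 = 58: 993/292
a_4 = 1: 1010/297
a_5 = 4: 5033/1480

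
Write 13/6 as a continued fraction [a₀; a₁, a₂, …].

[2; 6]

Run the Euclidean algorithm, recording each quotient:
13 ÷ 6 → quotient 2, remainder 1
6 ÷ 1 → quotient 6, remainder 0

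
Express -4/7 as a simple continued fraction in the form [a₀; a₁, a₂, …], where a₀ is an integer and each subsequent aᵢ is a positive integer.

[-1; 2, 3]

⌊-4/7⌋ = -1, remainder 3
⌊7/3⌋ = 2, remainder 1
⌊3/1⌋ = 3, remainder 0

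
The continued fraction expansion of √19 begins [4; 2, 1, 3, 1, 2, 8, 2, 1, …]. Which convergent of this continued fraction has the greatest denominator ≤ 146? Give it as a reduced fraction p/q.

a_0 = 4: 4/1  (≤ bound)
a_1 = 2: 9/2  (≤ bound)
a_2 = 1: 13/3  (≤ bound)
a_3 = 3: 48/11  (≤ bound)
a_4 = 1: 61/14  (≤ bound)
a_5 = 2: 170/39  (≤ bound)
a_6 = 8: 1421/326  (> 146, stop)

170/39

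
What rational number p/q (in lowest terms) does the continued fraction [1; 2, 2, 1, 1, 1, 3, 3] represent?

321/226

Start with 3.
3 + 1/(3/1) = 3 + 1/3 = 10/3
1 + 1/(10/3) = 1 + 3/10 = 13/10
1 + 1/(13/10) = 1 + 10/13 = 23/13
1 + 1/(23/13) = 1 + 13/23 = 36/23
2 + 1/(36/23) = 2 + 23/36 = 95/36
2 + 1/(95/36) = 2 + 36/95 = 226/95
1 + 1/(226/95) = 1 + 95/226 = 321/226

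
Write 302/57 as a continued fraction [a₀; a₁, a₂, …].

Run the Euclidean algorithm, recording each quotient:
302 ÷ 57 → quotient 5, remainder 17
57 ÷ 17 → quotient 3, remainder 6
17 ÷ 6 → quotient 2, remainder 5
6 ÷ 5 → quotient 1, remainder 1
5 ÷ 1 → quotient 5, remainder 0

[5; 3, 2, 1, 5]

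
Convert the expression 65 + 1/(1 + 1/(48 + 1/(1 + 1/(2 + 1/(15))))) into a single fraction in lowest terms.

150764/2285

Collapse the nested fraction from the inside out:
Start with 15.
2 + 1/(15/1) = 2 + 1/15 = 31/15
1 + 1/(31/15) = 1 + 15/31 = 46/31
48 + 1/(46/31) = 48 + 31/46 = 2239/46
1 + 1/(2239/46) = 1 + 46/2239 = 2285/2239
65 + 1/(2285/2239) = 65 + 2239/2285 = 150764/2285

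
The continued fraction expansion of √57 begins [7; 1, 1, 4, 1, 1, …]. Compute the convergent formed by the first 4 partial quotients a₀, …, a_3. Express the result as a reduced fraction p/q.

68/9

Build up convergents one term at a time:
a_0 = 7: 7/1
a_1 = 1: 8/1
a_2 = 1: 15/2
a_3 = 4: 68/9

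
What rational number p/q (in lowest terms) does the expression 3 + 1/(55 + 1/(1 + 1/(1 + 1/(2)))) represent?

Use the convergent recurrence hₖ = aₖ·hₖ₋₁ + hₖ₋₂ (and likewise for the denominators kₖ):
a_0 = 3: 3/1
a_1 = 55: 166/55
a_2 = 1: 169/56
a_3 = 1: 335/111
a_4 = 2: 839/278

839/278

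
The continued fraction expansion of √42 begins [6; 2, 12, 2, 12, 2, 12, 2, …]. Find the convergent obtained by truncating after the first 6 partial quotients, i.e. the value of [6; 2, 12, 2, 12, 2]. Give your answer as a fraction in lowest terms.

8749/1350

Start with 2.
12 + 1/(2/1) = 12 + 1/2 = 25/2
2 + 1/(25/2) = 2 + 2/25 = 52/25
12 + 1/(52/25) = 12 + 25/52 = 649/52
2 + 1/(649/52) = 2 + 52/649 = 1350/649
6 + 1/(1350/649) = 6 + 649/1350 = 8749/1350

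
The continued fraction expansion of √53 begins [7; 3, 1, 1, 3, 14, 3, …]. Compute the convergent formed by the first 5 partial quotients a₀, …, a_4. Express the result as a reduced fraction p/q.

Starting at the tail and folding back:
Start with 3.
1 + 1/(3/1) = 1 + 1/3 = 4/3
1 + 1/(4/3) = 1 + 3/4 = 7/4
3 + 1/(7/4) = 3 + 4/7 = 25/7
7 + 1/(25/7) = 7 + 7/25 = 182/25

182/25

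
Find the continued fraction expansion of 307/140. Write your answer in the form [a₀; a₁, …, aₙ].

[2; 5, 5, 2, 2]

Repeatedly divide and take the remainder:
307 ÷ 140 → quotient 2, remainder 27
140 ÷ 27 → quotient 5, remainder 5
27 ÷ 5 → quotient 5, remainder 2
5 ÷ 2 → quotient 2, remainder 1
2 ÷ 1 → quotient 2, remainder 0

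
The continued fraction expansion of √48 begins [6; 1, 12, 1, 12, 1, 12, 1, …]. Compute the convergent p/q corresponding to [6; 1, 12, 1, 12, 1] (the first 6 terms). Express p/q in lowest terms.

1351/195

Start with 1.
12 + 1/(1/1) = 12 + 1/1 = 13/1
1 + 1/(13/1) = 1 + 1/13 = 14/13
12 + 1/(14/13) = 12 + 13/14 = 181/14
1 + 1/(181/14) = 1 + 14/181 = 195/181
6 + 1/(195/181) = 6 + 181/195 = 1351/195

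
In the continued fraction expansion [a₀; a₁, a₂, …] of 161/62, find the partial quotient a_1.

1

161 = 2·62 + 37, so a_0 = 2
62 = 1·37 + 25, so a_1 = 1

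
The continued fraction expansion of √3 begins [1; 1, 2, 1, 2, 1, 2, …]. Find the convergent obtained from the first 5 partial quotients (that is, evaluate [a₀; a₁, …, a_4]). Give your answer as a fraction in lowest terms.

Work from the innermost term outward:
Start with 2.
1 + 1/(2/1) = 1 + 1/2 = 3/2
2 + 1/(3/2) = 2 + 2/3 = 8/3
1 + 1/(8/3) = 1 + 3/8 = 11/8
1 + 1/(11/8) = 1 + 8/11 = 19/11

19/11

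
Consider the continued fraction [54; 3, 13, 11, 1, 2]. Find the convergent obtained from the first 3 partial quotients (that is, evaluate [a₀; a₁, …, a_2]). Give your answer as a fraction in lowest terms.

2173/40

a_0 = 54: 54/1
a_1 = 3: 163/3
a_2 = 13: 2173/40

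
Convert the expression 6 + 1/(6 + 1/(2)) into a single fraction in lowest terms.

a_0 = 6: 6/1
a_1 = 6: 37/6
a_2 = 2: 80/13

80/13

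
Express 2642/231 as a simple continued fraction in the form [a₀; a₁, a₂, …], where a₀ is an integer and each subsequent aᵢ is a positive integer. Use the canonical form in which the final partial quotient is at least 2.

Apply division with remainder until the remainder is 0:
2642 ÷ 231 → quotient 11, remainder 101
231 ÷ 101 → quotient 2, remainder 29
101 ÷ 29 → quotient 3, remainder 14
29 ÷ 14 → quotient 2, remainder 1
14 ÷ 1 → quotient 14, remainder 0

[11; 2, 3, 2, 14]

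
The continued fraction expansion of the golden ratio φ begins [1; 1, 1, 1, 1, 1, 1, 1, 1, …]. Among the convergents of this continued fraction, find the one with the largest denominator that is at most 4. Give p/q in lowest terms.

5/3

List convergents until the denominator exceeds the bound:
a_0 = 1: 1/1  (≤ bound)
a_1 = 1: 2/1  (≤ bound)
a_2 = 1: 3/2  (≤ bound)
a_3 = 1: 5/3  (≤ bound)
a_4 = 1: 8/5  (> 4, stop)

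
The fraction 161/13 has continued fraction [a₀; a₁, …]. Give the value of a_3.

1

161 ÷ 13 → quotient 12, remainder 5
13 ÷ 5 → quotient 2, remainder 3
5 ÷ 3 → quotient 1, remainder 2
3 ÷ 2 → quotient 1, remainder 1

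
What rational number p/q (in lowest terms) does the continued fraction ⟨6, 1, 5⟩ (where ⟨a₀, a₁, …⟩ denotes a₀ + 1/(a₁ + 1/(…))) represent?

41/6

Starting at the tail and folding back:
Start with 5.
1 + 1/(5/1) = 1 + 1/5 = 6/5
6 + 1/(6/5) = 6 + 5/6 = 41/6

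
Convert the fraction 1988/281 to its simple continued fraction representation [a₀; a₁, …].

[7; 13, 2, 1, 1, 1, 2]

1988 = 7·281 + 21, so a_0 = 7
281 = 13·21 + 8, so a_1 = 13
21 = 2·8 + 5, so a_2 = 2
8 = 1·5 + 3, so a_3 = 1
5 = 1·3 + 2, so a_4 = 1
3 = 1·2 + 1, so a_5 = 1
2 = 2·1 + 0, so a_6 = 2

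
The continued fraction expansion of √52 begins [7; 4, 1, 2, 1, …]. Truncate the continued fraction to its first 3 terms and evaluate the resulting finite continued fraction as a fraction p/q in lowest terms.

36/5

a_0 = 7: 7/1
a_1 = 4: 29/4
a_2 = 1: 36/5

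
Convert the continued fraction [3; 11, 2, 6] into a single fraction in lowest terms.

Start with 6.
2 + 1/(6/1) = 2 + 1/6 = 13/6
11 + 1/(13/6) = 11 + 6/13 = 149/13
3 + 1/(149/13) = 3 + 13/149 = 460/149

460/149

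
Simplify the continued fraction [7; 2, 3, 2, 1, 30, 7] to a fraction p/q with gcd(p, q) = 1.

a_0 = 7: 7/1
a_1 = 2: 15/2
a_2 = 3: 52/7
a_3 = 2: 119/16
a_4 = 1: 171/23
a_5 = 30: 5249/706
a_6 = 7: 36914/4965

36914/4965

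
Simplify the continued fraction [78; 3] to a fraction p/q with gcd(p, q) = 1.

a_0 = 78: 78/1
a_1 = 3: 235/3

235/3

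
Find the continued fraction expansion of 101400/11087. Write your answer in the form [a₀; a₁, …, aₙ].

Run the Euclidean algorithm, recording each quotient:
⌊101400/11087⌋ = 9, remainder 1617
⌊11087/1617⌋ = 6, remainder 1385
⌊1617/1385⌋ = 1, remainder 232
⌊1385/232⌋ = 5, remainder 225
⌊232/225⌋ = 1, remainder 7
⌊225/7⌋ = 32, remainder 1
⌊7/1⌋ = 7, remainder 0

[9; 6, 1, 5, 1, 32, 7]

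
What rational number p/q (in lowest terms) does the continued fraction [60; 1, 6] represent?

426/7

a_0 = 60: 60/1
a_1 = 1: 61/1
a_2 = 6: 426/7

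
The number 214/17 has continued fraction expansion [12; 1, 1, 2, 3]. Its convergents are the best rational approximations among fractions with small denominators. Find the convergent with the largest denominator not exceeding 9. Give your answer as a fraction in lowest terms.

63/5

List convergents until the denominator exceeds the bound:
a_0 = 12: 12/1  (≤ bound)
a_1 = 1: 13/1  (≤ bound)
a_2 = 1: 25/2  (≤ bound)
a_3 = 2: 63/5  (≤ bound)
a_4 = 3: 214/17  (> 9, stop)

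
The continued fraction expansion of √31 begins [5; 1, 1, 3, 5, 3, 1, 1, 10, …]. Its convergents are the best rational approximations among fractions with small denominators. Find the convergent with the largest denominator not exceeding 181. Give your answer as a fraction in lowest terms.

863/155

a_0 = 5: 5/1  (≤ bound)
a_1 = 1: 6/1  (≤ bound)
a_2 = 1: 11/2  (≤ bound)
a_3 = 3: 39/7  (≤ bound)
a_4 = 5: 206/37  (≤ bound)
a_5 = 3: 657/118  (≤ bound)
a_6 = 1: 863/155  (≤ bound)
a_7 = 1: 1520/273  (> 181, stop)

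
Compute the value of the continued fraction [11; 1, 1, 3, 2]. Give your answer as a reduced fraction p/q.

185/16

Work from the innermost term outward:
Start with 2.
3 + 1/(2/1) = 3 + 1/2 = 7/2
1 + 1/(7/2) = 1 + 2/7 = 9/7
1 + 1/(9/7) = 1 + 7/9 = 16/9
11 + 1/(16/9) = 11 + 9/16 = 185/16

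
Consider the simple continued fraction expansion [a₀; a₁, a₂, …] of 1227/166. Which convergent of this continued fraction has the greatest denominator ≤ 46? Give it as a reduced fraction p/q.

a_0 = 7: 7/1  (≤ bound)
a_1 = 2: 15/2  (≤ bound)
a_2 = 1: 22/3  (≤ bound)
a_3 = 1: 37/5  (≤ bound)
a_4 = 4: 170/23  (≤ bound)
a_5 = 7: 1227/166  (> 46, stop)

170/23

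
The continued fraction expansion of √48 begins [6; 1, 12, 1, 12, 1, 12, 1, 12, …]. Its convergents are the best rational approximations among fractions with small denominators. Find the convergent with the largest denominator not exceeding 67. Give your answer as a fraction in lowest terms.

97/14

List convergents until the denominator exceeds the bound:
a_0 = 6: 6/1  (≤ bound)
a_1 = 1: 7/1  (≤ bound)
a_2 = 12: 90/13  (≤ bound)
a_3 = 1: 97/14  (≤ bound)
a_4 = 12: 1254/181  (> 67, stop)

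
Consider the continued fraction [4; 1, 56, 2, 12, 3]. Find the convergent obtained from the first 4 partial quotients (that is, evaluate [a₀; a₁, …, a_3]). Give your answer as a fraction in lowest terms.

573/115

Work from the innermost term outward:
Start with 2.
56 + 1/(2/1) = 56 + 1/2 = 113/2
1 + 1/(113/2) = 1 + 2/113 = 115/113
4 + 1/(115/113) = 4 + 113/115 = 573/115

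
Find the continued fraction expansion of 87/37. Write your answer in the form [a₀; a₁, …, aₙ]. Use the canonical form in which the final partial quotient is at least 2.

Apply division with remainder until the remainder is 0:
⌊87/37⌋ = 2, remainder 13
⌊37/13⌋ = 2, remainder 11
⌊13/11⌋ = 1, remainder 2
⌊11/2⌋ = 5, remainder 1
⌊2/1⌋ = 2, remainder 0

[2; 2, 1, 5, 2]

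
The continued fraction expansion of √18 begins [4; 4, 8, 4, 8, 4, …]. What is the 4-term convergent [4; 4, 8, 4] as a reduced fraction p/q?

577/136

Start with 4.
8 + 1/(4/1) = 8 + 1/4 = 33/4
4 + 1/(33/4) = 4 + 4/33 = 136/33
4 + 1/(136/33) = 4 + 33/136 = 577/136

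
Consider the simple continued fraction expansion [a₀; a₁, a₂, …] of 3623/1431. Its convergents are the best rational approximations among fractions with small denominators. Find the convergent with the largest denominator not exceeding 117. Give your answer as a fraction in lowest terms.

119/47

a_0 = 2: 2/1  (≤ bound)
a_1 = 1: 3/1  (≤ bound)
a_2 = 1: 5/2  (≤ bound)
a_3 = 7: 38/15  (≤ bound)
a_4 = 2: 81/32  (≤ bound)
a_5 = 1: 119/47  (≤ bound)
a_6 = 3: 438/173  (> 117, stop)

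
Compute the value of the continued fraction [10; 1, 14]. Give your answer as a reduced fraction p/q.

Work from the innermost term outward:
Start with 14.
1 + 1/(14/1) = 1 + 1/14 = 15/14
10 + 1/(15/14) = 10 + 14/15 = 164/15

164/15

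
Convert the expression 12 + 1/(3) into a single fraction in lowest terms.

37/3

Start with 3.
12 + 1/(3/1) = 12 + 1/3 = 37/3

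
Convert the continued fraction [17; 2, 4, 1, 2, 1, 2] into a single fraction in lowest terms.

Compute successive convergents:
a_0 = 17: 17/1
a_1 = 2: 35/2
a_2 = 4: 157/9
a_3 = 1: 192/11
a_4 = 2: 541/31
a_5 = 1: 733/42
a_6 = 2: 2007/115

2007/115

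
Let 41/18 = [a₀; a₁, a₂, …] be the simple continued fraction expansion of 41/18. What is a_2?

41 ÷ 18 → quotient 2, remainder 5
18 ÷ 5 → quotient 3, remainder 3
5 ÷ 3 → quotient 1, remainder 2

1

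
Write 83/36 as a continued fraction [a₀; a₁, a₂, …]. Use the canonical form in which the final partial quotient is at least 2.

[2; 3, 3, 1, 2]

⌊83/36⌋ = 2, remainder 11
⌊36/11⌋ = 3, remainder 3
⌊11/3⌋ = 3, remainder 2
⌊3/2⌋ = 1, remainder 1
⌊2/1⌋ = 2, remainder 0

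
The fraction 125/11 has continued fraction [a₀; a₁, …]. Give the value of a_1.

2

⌊125/11⌋ = 11, remainder 4
⌊11/4⌋ = 2, remainder 3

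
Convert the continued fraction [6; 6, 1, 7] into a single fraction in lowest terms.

338/55

a_0 = 6: 6/1
a_1 = 6: 37/6
a_2 = 1: 43/7
a_3 = 7: 338/55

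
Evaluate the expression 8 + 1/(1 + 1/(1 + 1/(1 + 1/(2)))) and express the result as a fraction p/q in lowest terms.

Start with 2.
1 + 1/(2/1) = 1 + 1/2 = 3/2
1 + 1/(3/2) = 1 + 2/3 = 5/3
1 + 1/(5/3) = 1 + 3/5 = 8/5
8 + 1/(8/5) = 8 + 5/8 = 69/8

69/8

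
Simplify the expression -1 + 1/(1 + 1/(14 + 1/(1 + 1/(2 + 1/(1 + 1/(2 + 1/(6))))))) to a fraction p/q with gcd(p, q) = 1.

-70/1101

a_0 = -1: -1/1
a_1 = 1: 0/1
a_2 = 14: -1/15
a_3 = 1: -1/16
a_4 = 2: -3/47
a_5 = 1: -4/63
a_6 = 2: -11/173
a_7 = 6: -70/1101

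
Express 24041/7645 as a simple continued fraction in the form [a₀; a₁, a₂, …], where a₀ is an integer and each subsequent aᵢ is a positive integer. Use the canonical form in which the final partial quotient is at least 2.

24041 = 3·7645 + 1106, so a_0 = 3
7645 = 6·1106 + 1009, so a_1 = 6
1106 = 1·1009 + 97, so a_2 = 1
1009 = 10·97 + 39, so a_3 = 10
97 = 2·39 + 19, so a_4 = 2
39 = 2·19 + 1, so a_5 = 2
19 = 19·1 + 0, so a_6 = 19

[3; 6, 1, 10, 2, 2, 19]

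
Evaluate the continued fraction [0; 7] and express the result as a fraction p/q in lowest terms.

1/7

Start with 7.
0 + 1/(7/1) = 0 + 1/7 = 1/7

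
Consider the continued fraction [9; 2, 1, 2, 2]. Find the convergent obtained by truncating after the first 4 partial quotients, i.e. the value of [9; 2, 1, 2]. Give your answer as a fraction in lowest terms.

75/8

a_0 = 9: 9/1
a_1 = 2: 19/2
a_2 = 1: 28/3
a_3 = 2: 75/8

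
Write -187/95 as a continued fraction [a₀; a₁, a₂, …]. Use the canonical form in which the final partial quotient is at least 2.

[-2; 31, 1, 2]

-187 ÷ 95 → quotient -2, remainder 3
95 ÷ 3 → quotient 31, remainder 2
3 ÷ 2 → quotient 1, remainder 1
2 ÷ 1 → quotient 2, remainder 0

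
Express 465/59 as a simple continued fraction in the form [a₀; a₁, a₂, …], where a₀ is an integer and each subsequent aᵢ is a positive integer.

Run the Euclidean algorithm, recording each quotient:
465 ÷ 59 → quotient 7, remainder 52
59 ÷ 52 → quotient 1, remainder 7
52 ÷ 7 → quotient 7, remainder 3
7 ÷ 3 → quotient 2, remainder 1
3 ÷ 1 → quotient 3, remainder 0

[7; 1, 7, 2, 3]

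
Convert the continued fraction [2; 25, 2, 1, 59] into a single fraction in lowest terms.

Work from the innermost term outward:
Start with 59.
1 + 1/(59/1) = 1 + 1/59 = 60/59
2 + 1/(60/59) = 2 + 59/60 = 179/60
25 + 1/(179/60) = 25 + 60/179 = 4535/179
2 + 1/(4535/179) = 2 + 179/4535 = 9249/4535

9249/4535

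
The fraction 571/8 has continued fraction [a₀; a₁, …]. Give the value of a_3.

2

Run the Euclidean algorithm, recording each quotient:
571 ÷ 8 → quotient 71, remainder 3
8 ÷ 3 → quotient 2, remainder 2
3 ÷ 2 → quotient 1, remainder 1
2 ÷ 1 → quotient 2, remainder 0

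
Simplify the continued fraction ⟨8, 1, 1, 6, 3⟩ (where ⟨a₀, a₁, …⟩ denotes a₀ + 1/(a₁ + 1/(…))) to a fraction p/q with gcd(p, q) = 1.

Start with 3.
6 + 1/(3/1) = 6 + 1/3 = 19/3
1 + 1/(19/3) = 1 + 3/19 = 22/19
1 + 1/(22/19) = 1 + 19/22 = 41/22
8 + 1/(41/22) = 8 + 22/41 = 350/41

350/41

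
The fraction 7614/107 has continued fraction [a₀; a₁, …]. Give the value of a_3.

Repeatedly divide and take the remainder:
7614 = 71·107 + 17, so a_0 = 71
107 = 6·17 + 5, so a_1 = 6
17 = 3·5 + 2, so a_2 = 3
5 = 2·2 + 1, so a_3 = 2

2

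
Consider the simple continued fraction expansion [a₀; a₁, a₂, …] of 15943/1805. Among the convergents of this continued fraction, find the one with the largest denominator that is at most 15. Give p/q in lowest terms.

List convergents until the denominator exceeds the bound:
a_0 = 8: 8/1  (≤ bound)
a_1 = 1: 9/1  (≤ bound)
a_2 = 4: 44/5  (≤ bound)
a_3 = 1: 53/6  (≤ bound)
a_4 = 42: 2270/257  (> 15, stop)

53/6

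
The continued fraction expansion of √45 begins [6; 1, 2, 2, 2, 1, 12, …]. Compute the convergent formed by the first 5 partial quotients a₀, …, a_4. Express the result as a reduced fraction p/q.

114/17

a_0 = 6: 6/1
a_1 = 1: 7/1
a_2 = 2: 20/3
a_3 = 2: 47/7
a_4 = 2: 114/17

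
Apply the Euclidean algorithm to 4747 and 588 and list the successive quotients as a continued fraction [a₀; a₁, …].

[8; 13, 1, 2, 14]

4747 ÷ 588 → quotient 8, remainder 43
588 ÷ 43 → quotient 13, remainder 29
43 ÷ 29 → quotient 1, remainder 14
29 ÷ 14 → quotient 2, remainder 1
14 ÷ 1 → quotient 14, remainder 0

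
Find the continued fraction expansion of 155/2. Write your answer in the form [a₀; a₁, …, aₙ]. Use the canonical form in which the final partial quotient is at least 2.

[77; 2]

Repeatedly divide and take the remainder:
155 = 77·2 + 1, so a_0 = 77
2 = 2·1 + 0, so a_1 = 2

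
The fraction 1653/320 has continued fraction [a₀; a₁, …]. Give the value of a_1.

1653 = 5·320 + 53, so a_0 = 5
320 = 6·53 + 2, so a_1 = 6

6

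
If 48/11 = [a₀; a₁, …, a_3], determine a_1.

Repeatedly divide and take the remainder:
48 ÷ 11 → quotient 4, remainder 4
11 ÷ 4 → quotient 2, remainder 3

2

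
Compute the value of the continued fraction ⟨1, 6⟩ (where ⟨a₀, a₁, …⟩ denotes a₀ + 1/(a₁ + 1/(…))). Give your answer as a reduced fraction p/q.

7/6

a_0 = 1: 1/1
a_1 = 6: 7/6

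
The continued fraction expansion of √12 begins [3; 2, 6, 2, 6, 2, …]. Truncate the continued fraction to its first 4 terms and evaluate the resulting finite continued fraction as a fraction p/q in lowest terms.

97/28

Collapse the nested fraction from the inside out:
Start with 2.
6 + 1/(2/1) = 6 + 1/2 = 13/2
2 + 1/(13/2) = 2 + 2/13 = 28/13
3 + 1/(28/13) = 3 + 13/28 = 97/28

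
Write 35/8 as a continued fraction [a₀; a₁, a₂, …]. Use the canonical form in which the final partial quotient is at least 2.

35 = 4·8 + 3, so a_0 = 4
8 = 2·3 + 2, so a_1 = 2
3 = 1·2 + 1, so a_2 = 1
2 = 2·1 + 0, so a_3 = 2

[4; 2, 1, 2]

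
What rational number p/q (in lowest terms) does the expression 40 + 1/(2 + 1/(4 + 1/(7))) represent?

Start with 7.
4 + 1/(7/1) = 4 + 1/7 = 29/7
2 + 1/(29/7) = 2 + 7/29 = 65/29
40 + 1/(65/29) = 40 + 29/65 = 2629/65

2629/65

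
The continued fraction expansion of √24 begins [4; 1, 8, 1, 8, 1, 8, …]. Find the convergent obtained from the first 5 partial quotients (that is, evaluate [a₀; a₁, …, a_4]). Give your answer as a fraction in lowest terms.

Use the convergent recurrence hₖ = aₖ·hₖ₋₁ + hₖ₋₂ (and likewise for the denominators kₖ):
a_0 = 4: 4/1
a_1 = 1: 5/1
a_2 = 8: 44/9
a_3 = 1: 49/10
a_4 = 8: 436/89

436/89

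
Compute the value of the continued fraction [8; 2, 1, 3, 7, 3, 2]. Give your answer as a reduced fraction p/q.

Starting at the tail and folding back:
Start with 2.
3 + 1/(2/1) = 3 + 1/2 = 7/2
7 + 1/(7/2) = 7 + 2/7 = 51/7
3 + 1/(51/7) = 3 + 7/51 = 160/51
1 + 1/(160/51) = 1 + 51/160 = 211/160
2 + 1/(211/160) = 2 + 160/211 = 582/211
8 + 1/(582/211) = 8 + 211/582 = 4867/582

4867/582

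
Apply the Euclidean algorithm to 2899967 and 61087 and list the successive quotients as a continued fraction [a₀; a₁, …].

[47; 2, 8, 1, 2, 39, 3, 9]

Run the Euclidean algorithm, recording each quotient:
⌊2899967/61087⌋ = 47, remainder 28878
⌊61087/28878⌋ = 2, remainder 3331
⌊28878/3331⌋ = 8, remainder 2230
⌊3331/2230⌋ = 1, remainder 1101
⌊2230/1101⌋ = 2, remainder 28
⌊1101/28⌋ = 39, remainder 9
⌊28/9⌋ = 3, remainder 1
⌊9/1⌋ = 9, remainder 0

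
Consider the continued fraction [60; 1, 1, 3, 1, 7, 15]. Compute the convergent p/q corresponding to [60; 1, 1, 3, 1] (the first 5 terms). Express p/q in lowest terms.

545/9

a_0 = 60: 60/1
a_1 = 1: 61/1
a_2 = 1: 121/2
a_3 = 3: 424/7
a_4 = 1: 545/9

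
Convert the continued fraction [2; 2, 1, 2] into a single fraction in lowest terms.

Start with 2.
1 + 1/(2/1) = 1 + 1/2 = 3/2
2 + 1/(3/2) = 2 + 2/3 = 8/3
2 + 1/(8/3) = 2 + 3/8 = 19/8

19/8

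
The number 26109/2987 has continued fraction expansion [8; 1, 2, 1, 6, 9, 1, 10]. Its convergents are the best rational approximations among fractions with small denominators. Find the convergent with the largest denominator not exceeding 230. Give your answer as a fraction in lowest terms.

a_0 = 8: 8/1  (≤ bound)
a_1 = 1: 9/1  (≤ bound)
a_2 = 2: 26/3  (≤ bound)
a_3 = 1: 35/4  (≤ bound)
a_4 = 6: 236/27  (≤ bound)
a_5 = 9: 2159/247  (> 230, stop)

236/27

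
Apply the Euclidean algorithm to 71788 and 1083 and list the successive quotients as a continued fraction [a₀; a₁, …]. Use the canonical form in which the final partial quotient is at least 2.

[66; 3, 2, 38, 4]

Run the Euclidean algorithm, recording each quotient:
⌊71788/1083⌋ = 66, remainder 310
⌊1083/310⌋ = 3, remainder 153
⌊310/153⌋ = 2, remainder 4
⌊153/4⌋ = 38, remainder 1
⌊4/1⌋ = 4, remainder 0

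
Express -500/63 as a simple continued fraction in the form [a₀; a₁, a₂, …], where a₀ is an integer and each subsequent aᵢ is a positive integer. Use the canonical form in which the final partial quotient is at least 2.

[-8; 15, 1, 3]

Repeatedly divide and take the remainder:
-500 = -8·63 + 4, so a_0 = -8
63 = 15·4 + 3, so a_1 = 15
4 = 1·3 + 1, so a_2 = 1
3 = 3·1 + 0, so a_3 = 3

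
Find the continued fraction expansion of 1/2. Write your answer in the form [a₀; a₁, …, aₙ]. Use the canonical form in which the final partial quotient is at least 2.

1 = 0·2 + 1, so a_0 = 0
2 = 2·1 + 0, so a_1 = 2

[0; 2]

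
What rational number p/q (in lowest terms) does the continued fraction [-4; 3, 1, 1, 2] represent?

-67/18

Collapse the nested fraction from the inside out:
Start with 2.
1 + 1/(2/1) = 1 + 1/2 = 3/2
1 + 1/(3/2) = 1 + 2/3 = 5/3
3 + 1/(5/3) = 3 + 3/5 = 18/5
-4 + 1/(18/5) = -4 + 5/18 = -67/18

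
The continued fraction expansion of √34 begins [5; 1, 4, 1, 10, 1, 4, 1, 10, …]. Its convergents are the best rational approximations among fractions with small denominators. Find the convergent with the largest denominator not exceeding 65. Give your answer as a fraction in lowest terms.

379/65

a_0 = 5: 5/1  (≤ bound)
a_1 = 1: 6/1  (≤ bound)
a_2 = 4: 29/5  (≤ bound)
a_3 = 1: 35/6  (≤ bound)
a_4 = 10: 379/65  (≤ bound)
a_5 = 1: 414/71  (> 65, stop)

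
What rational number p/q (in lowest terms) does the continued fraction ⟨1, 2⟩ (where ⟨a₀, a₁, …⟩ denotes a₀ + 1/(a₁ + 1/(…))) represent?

Start with 2.
1 + 1/(2/1) = 1 + 1/2 = 3/2

3/2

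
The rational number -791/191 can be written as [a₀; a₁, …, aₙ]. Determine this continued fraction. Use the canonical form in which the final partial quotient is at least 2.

[-5; 1, 6, 13, 2]

-791 = -5·191 + 164, so a_0 = -5
191 = 1·164 + 27, so a_1 = 1
164 = 6·27 + 2, so a_2 = 6
27 = 13·2 + 1, so a_3 = 13
2 = 2·1 + 0, so a_4 = 2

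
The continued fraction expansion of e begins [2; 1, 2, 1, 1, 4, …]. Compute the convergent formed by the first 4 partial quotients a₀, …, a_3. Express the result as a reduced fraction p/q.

Compute successive convergents:
a_0 = 2: 2/1
a_1 = 1: 3/1
a_2 = 2: 8/3
a_3 = 1: 11/4

11/4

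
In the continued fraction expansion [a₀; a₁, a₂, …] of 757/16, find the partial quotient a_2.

5

Repeatedly divide and take the remainder:
⌊757/16⌋ = 47, remainder 5
⌊16/5⌋ = 3, remainder 1
⌊5/1⌋ = 5, remainder 0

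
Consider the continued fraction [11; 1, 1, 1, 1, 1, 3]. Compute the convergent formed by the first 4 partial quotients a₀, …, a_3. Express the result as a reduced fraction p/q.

Collapse the nested fraction from the inside out:
Start with 1.
1 + 1/(1/1) = 1 + 1/1 = 2/1
1 + 1/(2/1) = 1 + 1/2 = 3/2
11 + 1/(3/2) = 11 + 2/3 = 35/3

35/3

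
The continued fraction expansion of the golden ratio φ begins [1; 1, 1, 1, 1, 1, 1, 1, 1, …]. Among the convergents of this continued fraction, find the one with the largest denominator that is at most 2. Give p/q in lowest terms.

3/2

a_0 = 1: 1/1  (≤ bound)
a_1 = 1: 2/1  (≤ bound)
a_2 = 1: 3/2  (≤ bound)
a_3 = 1: 5/3  (> 2, stop)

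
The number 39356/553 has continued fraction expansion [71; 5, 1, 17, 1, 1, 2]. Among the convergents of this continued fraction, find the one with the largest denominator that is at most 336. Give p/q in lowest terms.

15657/220

a_0 = 71: 71/1  (≤ bound)
a_1 = 5: 356/5  (≤ bound)
a_2 = 1: 427/6  (≤ bound)
a_3 = 17: 7615/107  (≤ bound)
a_4 = 1: 8042/113  (≤ bound)
a_5 = 1: 15657/220  (≤ bound)
a_6 = 2: 39356/553  (> 336, stop)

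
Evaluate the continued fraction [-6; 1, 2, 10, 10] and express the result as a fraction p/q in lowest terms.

Start with 10.
10 + 1/(10/1) = 10 + 1/10 = 101/10
2 + 1/(101/10) = 2 + 10/101 = 212/101
1 + 1/(212/101) = 1 + 101/212 = 313/212
-6 + 1/(313/212) = -6 + 212/313 = -1666/313

-1666/313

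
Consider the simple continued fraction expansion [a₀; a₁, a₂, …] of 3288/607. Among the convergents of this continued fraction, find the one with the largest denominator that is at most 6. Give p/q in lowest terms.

27/5

a_0 = 5: 5/1  (≤ bound)
a_1 = 2: 11/2  (≤ bound)
a_2 = 2: 27/5  (≤ bound)
a_3 = 1: 38/7  (> 6, stop)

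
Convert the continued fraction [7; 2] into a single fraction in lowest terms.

Start with 2.
7 + 1/(2/1) = 7 + 1/2 = 15/2

15/2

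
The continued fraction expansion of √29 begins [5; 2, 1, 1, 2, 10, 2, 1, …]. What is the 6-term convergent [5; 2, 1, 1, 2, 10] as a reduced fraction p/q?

727/135

a_0 = 5: 5/1
a_1 = 2: 11/2
a_2 = 1: 16/3
a_3 = 1: 27/5
a_4 = 2: 70/13
a_5 = 10: 727/135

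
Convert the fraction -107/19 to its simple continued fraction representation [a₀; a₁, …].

-107 = -6·19 + 7, so a_0 = -6
19 = 2·7 + 5, so a_1 = 2
7 = 1·5 + 2, so a_2 = 1
5 = 2·2 + 1, so a_3 = 2
2 = 2·1 + 0, so a_4 = 2

[-6; 2, 1, 2, 2]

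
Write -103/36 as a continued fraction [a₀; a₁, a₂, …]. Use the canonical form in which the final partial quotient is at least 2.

Repeatedly divide and take the remainder:
-103 = -3·36 + 5, so a_0 = -3
36 = 7·5 + 1, so a_1 = 7
5 = 5·1 + 0, so a_2 = 5

[-3; 7, 5]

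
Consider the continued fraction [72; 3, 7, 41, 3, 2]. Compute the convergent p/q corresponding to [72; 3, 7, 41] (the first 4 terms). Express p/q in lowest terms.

Compute successive convergents:
a_0 = 72: 72/1
a_1 = 3: 217/3
a_2 = 7: 1591/22
a_3 = 41: 65448/905

65448/905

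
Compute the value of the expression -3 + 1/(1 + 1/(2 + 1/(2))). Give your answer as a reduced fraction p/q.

-16/7

Start with 2.
2 + 1/(2/1) = 2 + 1/2 = 5/2
1 + 1/(5/2) = 1 + 2/5 = 7/5
-3 + 1/(7/5) = -3 + 5/7 = -16/7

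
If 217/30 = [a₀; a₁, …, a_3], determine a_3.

2

⌊217/30⌋ = 7, remainder 7
⌊30/7⌋ = 4, remainder 2
⌊7/2⌋ = 3, remainder 1
⌊2/1⌋ = 2, remainder 0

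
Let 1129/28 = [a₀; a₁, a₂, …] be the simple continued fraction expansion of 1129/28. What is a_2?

Repeatedly divide and take the remainder:
1129 = 40·28 + 9, so a_0 = 40
28 = 3·9 + 1, so a_1 = 3
9 = 9·1 + 0, so a_2 = 9

9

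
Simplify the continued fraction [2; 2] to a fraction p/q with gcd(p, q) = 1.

Start with 2.
2 + 1/(2/1) = 2 + 1/2 = 5/2

5/2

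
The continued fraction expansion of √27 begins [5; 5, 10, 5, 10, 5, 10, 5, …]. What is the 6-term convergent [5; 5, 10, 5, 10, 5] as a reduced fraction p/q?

Start with 5.
10 + 1/(5/1) = 10 + 1/5 = 51/5
5 + 1/(51/5) = 5 + 5/51 = 260/51
10 + 1/(260/51) = 10 + 51/260 = 2651/260
5 + 1/(2651/260) = 5 + 260/2651 = 13515/2651
5 + 1/(13515/2651) = 5 + 2651/13515 = 70226/13515

70226/13515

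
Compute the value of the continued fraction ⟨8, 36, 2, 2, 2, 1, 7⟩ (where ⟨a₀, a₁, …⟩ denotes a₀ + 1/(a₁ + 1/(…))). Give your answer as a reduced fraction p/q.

38291/4770

Collapse the nested fraction from the inside out:
Start with 7.
1 + 1/(7/1) = 1 + 1/7 = 8/7
2 + 1/(8/7) = 2 + 7/8 = 23/8
2 + 1/(23/8) = 2 + 8/23 = 54/23
2 + 1/(54/23) = 2 + 23/54 = 131/54
36 + 1/(131/54) = 36 + 54/131 = 4770/131
8 + 1/(4770/131) = 8 + 131/4770 = 38291/4770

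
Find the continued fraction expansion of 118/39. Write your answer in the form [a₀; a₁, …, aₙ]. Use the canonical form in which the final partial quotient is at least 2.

⌊118/39⌋ = 3, remainder 1
⌊39/1⌋ = 39, remainder 0

[3; 39]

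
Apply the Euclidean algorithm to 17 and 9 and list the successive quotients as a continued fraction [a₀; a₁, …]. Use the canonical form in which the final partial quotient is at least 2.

17 ÷ 9 → quotient 1, remainder 8
9 ÷ 8 → quotient 1, remainder 1
8 ÷ 1 → quotient 8, remainder 0

[1; 1, 8]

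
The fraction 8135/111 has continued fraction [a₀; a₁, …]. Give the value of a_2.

⌊8135/111⌋ = 73, remainder 32
⌊111/32⌋ = 3, remainder 15
⌊32/15⌋ = 2, remainder 2

2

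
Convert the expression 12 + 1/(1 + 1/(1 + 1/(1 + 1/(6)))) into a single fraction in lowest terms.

253/20

Compute successive convergents:
a_0 = 12: 12/1
a_1 = 1: 13/1
a_2 = 1: 25/2
a_3 = 1: 38/3
a_4 = 6: 253/20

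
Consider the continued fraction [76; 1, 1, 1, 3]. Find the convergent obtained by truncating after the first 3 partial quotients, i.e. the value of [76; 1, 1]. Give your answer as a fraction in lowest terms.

153/2

Start with 1.
1 + 1/(1/1) = 1 + 1/1 = 2/1
76 + 1/(2/1) = 76 + 1/2 = 153/2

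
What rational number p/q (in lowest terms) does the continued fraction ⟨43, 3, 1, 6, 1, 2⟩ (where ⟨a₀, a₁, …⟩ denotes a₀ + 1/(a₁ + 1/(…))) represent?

3850/89

Build up convergents one term at a time:
a_0 = 43: 43/1
a_1 = 3: 130/3
a_2 = 1: 173/4
a_3 = 6: 1168/27
a_4 = 1: 1341/31
a_5 = 2: 3850/89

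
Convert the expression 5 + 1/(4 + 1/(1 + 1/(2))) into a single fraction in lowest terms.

73/14

Use the convergent recurrence hₖ = aₖ·hₖ₋₁ + hₖ₋₂ (and likewise for the denominators kₖ):
a_0 = 5: 5/1
a_1 = 4: 21/4
a_2 = 1: 26/5
a_3 = 2: 73/14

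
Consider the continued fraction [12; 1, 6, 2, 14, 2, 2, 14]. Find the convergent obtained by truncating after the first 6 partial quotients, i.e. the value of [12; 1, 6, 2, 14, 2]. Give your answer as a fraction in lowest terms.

5777/449

a_0 = 12: 12/1
a_1 = 1: 13/1
a_2 = 6: 90/7
a_3 = 2: 193/15
a_4 = 14: 2792/217
a_5 = 2: 5777/449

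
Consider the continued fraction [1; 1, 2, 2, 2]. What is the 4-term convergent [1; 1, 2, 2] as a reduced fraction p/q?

Starting at the tail and folding back:
Start with 2.
2 + 1/(2/1) = 2 + 1/2 = 5/2
1 + 1/(5/2) = 1 + 2/5 = 7/5
1 + 1/(7/5) = 1 + 5/7 = 12/7

12/7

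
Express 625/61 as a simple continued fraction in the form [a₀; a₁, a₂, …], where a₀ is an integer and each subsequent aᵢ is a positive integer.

[10; 4, 15]

Apply division with remainder until the remainder is 0:
⌊625/61⌋ = 10, remainder 15
⌊61/15⌋ = 4, remainder 1
⌊15/1⌋ = 15, remainder 0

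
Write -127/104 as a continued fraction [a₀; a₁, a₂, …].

-127 ÷ 104 → quotient -2, remainder 81
104 ÷ 81 → quotient 1, remainder 23
81 ÷ 23 → quotient 3, remainder 12
23 ÷ 12 → quotient 1, remainder 11
12 ÷ 11 → quotient 1, remainder 1
11 ÷ 1 → quotient 11, remainder 0

[-2; 1, 3, 1, 1, 11]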